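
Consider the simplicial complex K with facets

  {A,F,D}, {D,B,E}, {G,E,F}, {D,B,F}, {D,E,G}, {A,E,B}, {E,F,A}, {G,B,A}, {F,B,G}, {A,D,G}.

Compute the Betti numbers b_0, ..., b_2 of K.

Fix the vertex order A < B < D < E < F < G and write every simplex with vertices in increasing order. Then dim K = 2 and the simplices of K are:

  0-simplices (6): A, B, D, E, F, G
  1-simplices (15): AB, AD, AE, AF, AG, BD, BE, BF, BG, DE, DF, DG, EF, EG, FG
  2-simplices (10): ABE, ABG, ADF, ADG, AEF, BDE, BDF, BFG, DEG, EFG

giving chain groups C_0 ≅ Z^6, C_1 ≅ Z^15, C_2 ≅ Z^10.

The boundary map ∂_1: C_1 → C_0 sends each edge [p,q] (with p < q) to q − p. For instance
  ∂AG = G − A.
This gives a 6×15 integer matrix of rank 5; reducing to Smith normal form yields diagonal entries (1,1,1,1,1).

Boundary ∂_2: C_2 → C_1 acts by ∂[p,q,r] = [q,r] − [p,r] + [p,q]. For instance
  ∂BDE = DE − BE + BD,
  ∂ADF = DF − AF + AD.
The 15×10 boundary matrix has rank 10 and Smith normal form diag(1,1,1,1,1,1,1,1,1,2).

Now H_k = ker ∂_k / im ∂_{k+1}, so:

  H_0: rank C_0 − rank ∂_1 = 6 − 5 = 1, and the invariant factors of ∂_1 are all 1, so H_0 ≅ Z.
  H_1: rank ker ∂_1 − rank ∂_2 = (15 − 5) − 10 = 0, and ∂_2 has invariant factor 2 > 1, so H_1 ≅ Z/2Z.
  H_2: rank ker ∂_2 − rank ∂_3 = (10 − 10) − 0 = 0, and there is no ∂_3, so H_2 ≅ 0.

(K is a triangulation of the real projective plane RP^2.)

Hence the Betti numbers are b_0 = 1, b_1 = 0, b_2 = 0.

b_0 = 1, b_1 = 0, b_2 = 0.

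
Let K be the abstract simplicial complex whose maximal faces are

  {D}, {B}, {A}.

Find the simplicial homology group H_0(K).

H_0 = Z^3.

We work with the vertex ordering A < B < D. The simplices of K, each written with vertices in increasing order, are:

  0-simplices (3): A, B, D

giving chain groups C_0 ≅ Z^3.

Now H_k = ker ∂_k / im ∂_{k+1}, so:

  H_0: rank C_0 − rank ∂_1 = 3 − 0 = 3, and there is no ∂_1, so H_0 ≅ Z^3.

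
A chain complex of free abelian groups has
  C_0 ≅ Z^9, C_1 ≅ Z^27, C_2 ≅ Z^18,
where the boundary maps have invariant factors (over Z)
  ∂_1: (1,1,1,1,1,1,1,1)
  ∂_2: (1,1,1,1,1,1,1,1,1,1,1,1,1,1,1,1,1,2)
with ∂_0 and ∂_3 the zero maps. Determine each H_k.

H_0: b_0 = 9 − 0 − 8 = 1; torsion from ∂_1 factors > 1: none. So H_0 ≅ Z.
H_1: b_1 = 27 − 8 − 18 = 1; torsion from ∂_2 factors > 1: [2]. So H_1 ≅ Z ⊕ Z/2Z.
H_2: b_2 = 18 − 18 − 0 = 0; torsion from ∂_3 factors > 1: none. So H_2 ≅ 0.

H_0 ≅ Z,  H_1 ≅ Z ⊕ Z/2Z,  H_2 = 0.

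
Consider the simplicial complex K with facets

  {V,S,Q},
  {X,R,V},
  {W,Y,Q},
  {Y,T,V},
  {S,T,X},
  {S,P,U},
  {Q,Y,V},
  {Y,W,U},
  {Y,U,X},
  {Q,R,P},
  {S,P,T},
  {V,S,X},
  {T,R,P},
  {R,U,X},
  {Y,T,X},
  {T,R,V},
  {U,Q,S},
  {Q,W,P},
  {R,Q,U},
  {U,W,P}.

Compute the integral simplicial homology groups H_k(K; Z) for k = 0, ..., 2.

Order the vertices as P < Q < R < S < T < U < V < W < X < Y. Listing each simplex with vertices in this order, K has dimension 2 with simplices:

  0-simplices (10): P, Q, R, S, T, U, V, W, X, Y
  1-simplices (30): PQ, PR, PS, PT, PU, PW, QR, QS, QU, QV, QW, QY, RT, RU, RV, RX, ST, SU, SV, SX, TV, TX, TY, UW, UX, UY, VX, VY, WY, XY
  2-simplices (20): PQR, PQW, PRT, PST, PSU, PUW, QRU, QSU, QSV, QVY, QWY, RTV, RUX, RVX, STX, SVX, TVY, TXY, UWY, UXY

so the chain groups are C_0 ≅ Z^10, C_1 ≅ Z^30, C_2 ≅ Z^20.

The boundary map ∂_1: C_1 → C_0 sends each edge [p,q] (with p < q) to q − p.
This gives a 10×30 integer matrix of rank 9; reducing to Smith normal form yields diagonal entries (1,1,1,1,1,1,1,1,1).

Boundary ∂_2: C_2 → C_1 sends each 2-simplex [p,q,r] to [q,r] − [p,r] + [p,q]. For instance
  ∂STX = TX − SX + ST,
  ∂RVX = VX − RX + RV.
The 30×20 boundary matrix has rank 20 and Smith normal form diag(1,1,1,1,1,1,1,1,1,1,1,1,1,1,1,1,1,1,1,2).

Computing H_k = (kernel of ∂_k) / (image of ∂_{k+1}):

  H_0: rank C_0 − rank ∂_1 = 10 − 9 = 1, and the invariant factors of ∂_1 are all 1, so H_0 ≅ Z.
  H_1: rank ker ∂_1 − rank ∂_2 = (30 − 9) − 20 = 1, and ∂_2 has invariant factor 2 > 1, so H_1 ≅ Z ⊕ Z_2.
  H_2: rank ker ∂_2 − rank ∂_3 = (20 − 20) − 0 = 0, and there is no ∂_3, so H_2 ≅ 0.

H_0 = Z,  H_1 = Z ⊕ Z_2,  H_2 = 0.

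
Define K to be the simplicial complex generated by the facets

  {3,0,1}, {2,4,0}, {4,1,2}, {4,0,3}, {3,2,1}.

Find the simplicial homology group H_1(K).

H_1 ≅ Z.

Take the total order 0 < 1 < 2 < 3 < 4 on the vertex set. Then K (dimension 2) consists of the simplices:

  0-simplices (5): [0], [1], [2], [3], [4]
  1-simplices (10): [0,1], [0,2], [0,3], [0,4], [1,2], [1,3], [1,4], [2,3], [2,4], [3,4]
  2-simplices (5): [0,1,3], [0,2,4], [0,3,4], [1,2,3], [1,2,4]

giving chain groups C_0 ≅ Z^5, C_1 ≅ Z^10, C_2 ≅ Z^5.

The boundary map ∂_1: C_1 → C_0 is given by ∂[p,q] = [q] − [p]. For instance
  ∂[3,4] = [4] − [3].
This gives a 5×10 integer matrix of rank 4; reducing to Smith normal form yields diagonal entries (1,1,1,1).

Boundary ∂_2: C_2 → C_1 sends each 2-simplex [p,q,r] to [q,r] − [p,r] + [p,q]. For instance
  ∂[0,3,4] = [3,4] − [0,4] + [0,3],
  ∂[0,2,4] = [2,4] − [0,4] + [0,2].
The resulting 10×5 matrix has rank 5, and its Smith normal form has invariant factors (1,1,1,1,1).

Reading off H_k = ker ∂_k / im ∂_{k+1}:

  H_1: rank ker ∂_1 − rank ∂_2 = (10 − 4) − 5 = 1, and the invariant factors of ∂_2 are all 1, so H_1 ≅ Z.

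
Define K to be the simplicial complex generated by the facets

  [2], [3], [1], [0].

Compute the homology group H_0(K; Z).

H_0 = Z^4.

Take the total order 0 < 1 < 2 < 3 on the vertex set. Then K (dimension 0) consists of the simplices:

  0-simplices (4): [0], [1], [2], [3]

Hence C_0 ≅ Z^4.

Reading off H_k = ker ∂_k / im ∂_{k+1}:

  H_0: rank C_0 − rank ∂_1 = 4 − 0 = 4, and there is no ∂_1, so H_0 ≅ Z^4.

(K is a triangulation of a set of 4 points.)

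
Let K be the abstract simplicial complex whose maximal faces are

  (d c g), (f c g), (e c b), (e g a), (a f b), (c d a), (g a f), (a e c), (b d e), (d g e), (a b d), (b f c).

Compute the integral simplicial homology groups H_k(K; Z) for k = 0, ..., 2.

H_0 = Z,  H_1 = Z/2,  H_2 = 0.

Order the vertices as a < b < c < d < e < f < g. Listing each simplex with vertices in this order, K has dimension 2 with simplices:

  0-simplices (7): a, b, c, d, e, f, g
  1-simplices (18): ab, ac, ad, ae, af, ag, bc, bd, be, bf, cd, ce, cf, cg, de, dg, eg, fg
  2-simplices (12): abd, abf, acd, ace, aeg, afg, bce, bcf, bde, cdg, cfg, deg

so the chain groups are C_0 ≅ Z^7, C_1 ≅ Z^18, C_2 ≅ Z^12.

∂_1: C_1 → C_0 sends each edge [p,q] (with p < q) to q − p.
This gives a 7×18 integer matrix of rank 6; reducing to Smith normal form yields diagonal entries (1,1,1,1,1,1).

Boundary ∂_2: C_2 → C_1 sends each 2-simplex [p,q,r] to [q,r] − [p,r] + [p,q]. For instance
  ∂abf = bf − af + ab,
  ∂bce = ce − be + bc.
The 18×12 boundary matrix has rank 12 and Smith normal form diag(1,1,1,1,1,1,1,1,1,1,1,2).

Reading off H_k = ker ∂_k / im ∂_{k+1}:

  H_0: rank C_0 − rank ∂_1 = 7 − 6 = 1, and the invariant factors of ∂_1 are all 1, so H_0 = Z.
  H_1: rank ker ∂_1 − rank ∂_2 = (18 − 6) − 12 = 0, and ∂_2 has invariant factor 2 > 1, so H_1 = Z/2.
  H_2: rank ker ∂_2 − rank ∂_3 = (12 − 12) − 0 = 0, and there is no ∂_3, so H_2 = 0.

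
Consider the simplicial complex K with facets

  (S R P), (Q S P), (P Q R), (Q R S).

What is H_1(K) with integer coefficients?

Take the total order P < Q < R < S on the vertex set. Then K (dimension 2) consists of the simplices:

  0-simplices (4): P, Q, R, S
  1-simplices (6): PQ, PR, PS, QR, QS, RS
  2-simplices (4): PQR, PQS, PRS, QRS

giving chain groups C_0 ≅ Z^4, C_1 ≅ Z^6, C_2 ≅ Z^4.

The boundary map ∂_1: C_1 → C_0 sends each edge [p,q] (with p < q) to q − p. For instance
  ∂QS = S − Q.
The resulting 4×6 matrix has rank 3, and its Smith normal form has invariant factors (1,1,1).

The boundary map ∂_2: C_2 → C_1 sends each 2-simplex [p,q,r] to [q,r] − [p,r] + [p,q]. For instance
  ∂PRS = RS − PS + PR,
  ∂QRS = RS − QS + QR.
This gives a 6×4 integer matrix of rank 3; reducing to Smith normal form yields diagonal entries (1,1,1).

From H_k ≅ ker(∂_k) / im(∂_{k+1}) we obtain:

  H_1: rank ker ∂_1 − rank ∂_2 = (6 − 3) − 3 = 0, and the invariant factors of ∂_2 are all 1, so H_1 = 0.

(K is a triangulation of the 2-sphere S^2.)

H_1 = 0.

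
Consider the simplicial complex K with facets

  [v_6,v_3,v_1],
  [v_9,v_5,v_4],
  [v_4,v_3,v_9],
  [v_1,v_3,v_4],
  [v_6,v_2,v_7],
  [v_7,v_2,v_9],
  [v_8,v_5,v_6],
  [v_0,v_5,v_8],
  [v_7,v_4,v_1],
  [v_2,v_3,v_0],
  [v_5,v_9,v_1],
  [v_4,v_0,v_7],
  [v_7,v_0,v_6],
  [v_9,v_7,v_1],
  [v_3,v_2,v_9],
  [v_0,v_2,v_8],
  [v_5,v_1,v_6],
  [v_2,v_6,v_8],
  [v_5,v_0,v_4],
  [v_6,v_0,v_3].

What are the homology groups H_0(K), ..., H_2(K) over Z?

Fix the vertex order v_0 < v_1 < v_2 < v_3 < v_4 < v_5 < v_6 < v_7 < v_8 < v_9 and write every simplex with vertices in increasing order. Then dim K = 2 and the simplices of K are:

  0-simplices (10): [v_0], [v_1], [v_2], [v_3], [v_4], [v_5], [v_6], [v_7], [v_8], [v_9]
  1-simplices (30): (30 of them)
  2-simplices (20): (20 of them)

so the chain groups are C_0 ≅ Z^10, C_1 ≅ Z^30, C_2 ≅ Z^20.

The boundary map ∂_1: C_1 → C_0 is given by ∂[p,q] = [q] − [p]. For instance
  ∂[v_5,v_8] = [v_8] − [v_5].
This gives a 10×30 integer matrix of rank 9; reducing to Smith normal form yields diagonal entries (1,1,1,1,1,1,1,1,1).

The boundary map ∂_2: C_2 → C_1 sends each 2-simplex [p,q,r] to [q,r] − [p,r] + [p,q]. For instance
  ∂[v_0,v_6,v_7] = [v_6,v_7] − [v_0,v_7] + [v_0,v_6],
  ∂[v_1,v_4,v_7] = [v_4,v_7] − [v_1,v_7] + [v_1,v_4].
The resulting 30×20 matrix has rank 20, and its Smith normal form has invariant factors (1,1,1,1,1,1,1,1,1,1,1,1,1,1,1,1,1,1,1,2).

Now H_k = ker ∂_k / im ∂_{k+1}, so:

  H_0: rank C_0 − rank ∂_1 = 10 − 9 = 1, and the invariant factors of ∂_1 are all 1, so H_0 ≅ Z.
  H_1: rank ker ∂_1 − rank ∂_2 = (30 − 9) − 20 = 1, and ∂_2 has invariant factor 2 > 1, so H_1 ≅ Z ⊕ Z/2Z.
  H_2: rank ker ∂_2 − rank ∂_3 = (20 − 20) − 0 = 0, and there is no ∂_3, so H_2 ≅ 0.

(K is a triangulation of the Klein bottle.)

H_0 = Z,  H_1 = Z ⊕ Z/2Z,  H_2 = 0.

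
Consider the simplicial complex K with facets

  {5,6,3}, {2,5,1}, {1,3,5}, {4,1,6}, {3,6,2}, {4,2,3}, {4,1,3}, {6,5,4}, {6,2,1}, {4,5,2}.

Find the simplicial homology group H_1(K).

K has 6 vertices, 15 edges, 10 triangles.
rank ∂_1 = 5, rank ∂_2 = 10 ⇒ b_1 = 15 − 5 − 10 = 0; ∂_2 has invariant factor(s) [2] giving torsion. So H_1 ≅ Z/2Z.

H_1 = Z/2Z.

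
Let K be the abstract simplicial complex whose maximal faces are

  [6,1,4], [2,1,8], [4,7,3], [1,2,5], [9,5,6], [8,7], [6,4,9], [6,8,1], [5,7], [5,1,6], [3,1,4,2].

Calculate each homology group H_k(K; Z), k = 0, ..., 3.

H_0 = Z,  H_1 = Z^2,  H_2 = 0,  H_3 = 0.

We work with the vertex ordering 1 < 2 < 3 < 4 < 5 < 6 < 7 < 8 < 9. The simplices of K, each written with vertices in increasing order, are:

  0-simplices (9): [1], [2], [3], [4], [5], [6], [7], [8], [9]
  1-simplices (21): [1,2], [1,3], [1,4], [1,5], [1,6], [1,8], [2,3], [2,4], [2,5], [2,8], [3,4], [3,7], [4,6], [4,7], [4,9], [5,6], [5,7], [5,9], [6,8], [6,9], [7,8]
  2-simplices (12): [1,2,3], [1,2,4], [1,2,5], [1,2,8], [1,3,4], [1,4,6], [1,5,6], [1,6,8], [2,3,4], [3,4,7], [4,6,9], [5,6,9]
  3-simplices (1): [1,2,3,4]

giving chain groups C_0 ≅ Z^9, C_1 ≅ Z^21, C_2 ≅ Z^12, C_3 ≅ Z^1.

Boundary ∂_1: C_1 → C_0 is given by ∂[p,q] = [q] − [p]. For instance
  ∂[5,6] = [6] − [5].
The 9×21 boundary matrix has rank 8 and Smith normal form diag(1,1,1,1,1,1,1,1).

The boundary map ∂_2: C_2 → C_1 sends each 2-simplex [p,q,r] to [q,r] − [p,r] + [p,q]. For instance
  ∂[1,5,6] = [5,6] − [1,6] + [1,5],
  ∂[2,3,4] = [3,4] − [2,4] + [2,3].
As a 21×12 matrix over Z this has rank 11, with invariant factors (1,1,1,1,1,1,1,1,1,1,1).

The boundary map ∂_3: C_3 → C_2 sends each 3-simplex σ to the alternating sum Σ_i (−1)^i (σ with its i-th vertex removed). For instance
  ∂[1,2,3,4] = [2,3,4] − [1,3,4] + [1,2,4] − [1,2,3].
The 12×1 boundary matrix has rank 1 and Smith normal form diag(1).

From H_k ≅ ker(∂_k) / im(∂_{k+1}) we obtain:

  H_0: rank C_0 − rank ∂_1 = 9 − 8 = 1, and the invariant factors of ∂_1 are all 1, so H_0 = Z.
  H_1: rank ker ∂_1 − rank ∂_2 = (21 − 8) − 11 = 2, and the invariant factors of ∂_2 are all 1, so H_1 = Z^2.
  H_2: rank ker ∂_2 − rank ∂_3 = (12 − 11) − 1 = 0, and the invariant factors of ∂_3 are all 1, so H_2 = 0.
  H_3: rank ker ∂_3 − rank ∂_4 = (1 − 1) − 0 = 0, and there is no ∂_4, so H_3 = 0.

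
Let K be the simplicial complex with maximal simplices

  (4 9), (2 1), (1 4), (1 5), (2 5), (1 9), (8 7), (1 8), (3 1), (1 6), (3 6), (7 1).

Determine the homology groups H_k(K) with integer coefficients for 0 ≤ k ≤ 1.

K has 9 vertices, 12 edges.
rank ∂_0 = 0, rank ∂_1 = 8 ⇒ b_0 = 9 − 0 − 8 = 1; all invariant factors of ∂_1 are 1 so no torsion. So H_0 = Z.
rank ∂_1 = 8, rank ∂_2 = 0 ⇒ b_1 = 12 − 8 − 0 = 4. So H_1 = Z^4.

H_0 = Z,  H_1 = Z^4.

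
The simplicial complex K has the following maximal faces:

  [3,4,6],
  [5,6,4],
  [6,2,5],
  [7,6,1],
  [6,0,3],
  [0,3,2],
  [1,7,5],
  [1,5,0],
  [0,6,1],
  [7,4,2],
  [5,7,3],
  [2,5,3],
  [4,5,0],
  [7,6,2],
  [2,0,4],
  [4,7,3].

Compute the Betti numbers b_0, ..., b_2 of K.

Fix the vertex order 0 < 1 < 2 < 3 < 4 < 5 < 6 < 7 and write every simplex with vertices in increasing order. Then dim K = 2 and the simplices of K are:

  0-simplices (8): [0], [1], [2], [3], [4], [5], [6], [7]
  1-simplices (24): (24 of them)
  2-simplices (16): [0,1,5], [0,1,6], [0,2,3], [0,2,4], [0,3,6], [0,4,5], [1,5,7], [1,6,7], [2,3,5], [2,4,7], [2,5,6], [2,6,7], [3,4,6], [3,4,7], [3,5,7], [4,5,6]

giving chain groups C_0 ≅ Z^8, C_1 ≅ Z^24, C_2 ≅ Z^16.

Boundary ∂_1: C_1 → C_0 is given by ∂[p,q] = [q] − [p]. For instance
  ∂[2,4] = [4] − [2].
This gives a 8×24 integer matrix of rank 7; reducing to Smith normal form yields diagonal entries (1,1,1,1,1,1,1).

∂_2: C_2 → C_1 acts by ∂[p,q,r] = [q,r] − [p,r] + [p,q]. For instance
  ∂[0,4,5] = [4,5] − [0,5] + [0,4],
  ∂[0,1,5] = [1,5] − [0,5] + [0,1].
As a 24×16 matrix over Z this has rank 15, with invariant factors (1,1,1,1,1,1,1,1,1,1,1,1,1,1,1).

From H_k ≅ ker(∂_k) / im(∂_{k+1}) we obtain:

  H_0: rank C_0 − rank ∂_1 = 8 − 7 = 1, and the invariant factors of ∂_1 are all 1, so H_0 ≅ Z.
  H_1: rank ker ∂_1 − rank ∂_2 = (24 − 7) − 15 = 2, and the invariant factors of ∂_2 are all 1, so H_1 ≅ Z^2.
  H_2: rank ker ∂_2 − rank ∂_3 = (16 − 15) − 0 = 1, and there is no ∂_3, so H_2 ≅ Z.

Hence the Betti numbers are b_0 = 1, b_1 = 2, b_2 = 1.

b_0 = 1, b_1 = 2, b_2 = 1.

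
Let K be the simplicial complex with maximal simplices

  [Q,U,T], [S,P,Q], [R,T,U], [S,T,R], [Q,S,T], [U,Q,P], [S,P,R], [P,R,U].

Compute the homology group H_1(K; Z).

Fix the vertex order P < Q < R < S < T < U and write every simplex with vertices in increasing order. Then dim K = 2 and the simplices of K are:

  0-simplices (6): P, Q, R, S, T, U
  1-simplices (12): PQ, PR, PS, PU, QS, QT, QU, RS, RT, RU, ST, TU
  2-simplices (8): PQS, PQU, PRS, PRU, QST, QTU, RST, RTU

Hence C_0 ≅ Z^6, C_1 ≅ Z^12, C_2 ≅ Z^8.

∂_1: C_1 → C_0 maps an edge to its endpoints' difference, ∂[p,q] = q − p.
As a 6×12 matrix over Z this has rank 5, with invariant factors (1,1,1,1,1).

∂_2: C_2 → C_1 acts by ∂[p,q,r] = [q,r] − [p,r] + [p,q]. For instance
  ∂PRU = RU − PU + PR,
  ∂PQU = QU − PU + PQ.
This gives a 12×8 integer matrix of rank 7; reducing to Smith normal form yields diagonal entries (1,1,1,1,1,1,1).

From H_k ≅ ker(∂_k) / im(∂_{k+1}) we obtain:

  H_1: rank ker ∂_1 − rank ∂_2 = (12 − 5) − 7 = 0, and the invariant factors of ∂_2 are all 1, so H_1 ≅ 0.

(K is a triangulation of the 2-sphere S^2.)

H_1 = 0.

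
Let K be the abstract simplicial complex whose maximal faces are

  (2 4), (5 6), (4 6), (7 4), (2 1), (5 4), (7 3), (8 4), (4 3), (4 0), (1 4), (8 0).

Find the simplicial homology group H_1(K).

K has 9 vertices, 12 edges.
rank ∂_1 = 8, rank ∂_2 = 0 ⇒ b_1 = 12 − 8 − 0 = 4. So H_1 = Z^4.

H_1 = Z^4.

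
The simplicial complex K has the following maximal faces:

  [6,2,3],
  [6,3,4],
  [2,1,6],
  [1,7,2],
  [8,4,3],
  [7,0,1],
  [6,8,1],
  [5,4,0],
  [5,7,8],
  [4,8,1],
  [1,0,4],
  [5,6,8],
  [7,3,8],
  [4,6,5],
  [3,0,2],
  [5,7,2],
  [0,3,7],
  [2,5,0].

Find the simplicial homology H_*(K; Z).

K has 9 vertices, 27 edges, 18 triangles.
rank ∂_0 = 0, rank ∂_1 = 8 ⇒ b_0 = 9 − 0 − 8 = 1; all invariant factors of ∂_1 are 1 so no torsion. So H_0 ≅ Z.
rank ∂_1 = 8, rank ∂_2 = 18 ⇒ b_1 = 27 − 8 − 18 = 1; ∂_2 has invariant factor(s) [2] giving torsion. So H_1 ≅ Z ⊕ Z/2.
rank ∂_2 = 18, rank ∂_3 = 0 ⇒ b_2 = 18 − 18 − 0 = 0. So H_2 ≅ 0.

H_0 = Z,  H_1 = Z ⊕ Z/2,  H_2 = 0.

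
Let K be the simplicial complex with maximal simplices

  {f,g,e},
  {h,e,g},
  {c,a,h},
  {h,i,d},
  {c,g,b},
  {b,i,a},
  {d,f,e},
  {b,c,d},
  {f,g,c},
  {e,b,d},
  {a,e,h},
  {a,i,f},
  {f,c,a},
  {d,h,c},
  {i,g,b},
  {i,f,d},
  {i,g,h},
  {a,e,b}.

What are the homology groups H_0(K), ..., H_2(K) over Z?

H_0 = Z,  H_1 = Z^2,  H_2 = Z.

K has 9 vertices, 27 edges, 18 triangles.
rank ∂_0 = 0, rank ∂_1 = 8 ⇒ b_0 = 9 − 0 − 8 = 1; all invariant factors of ∂_1 are 1 so no torsion. So H_0 = Z.
rank ∂_1 = 8, rank ∂_2 = 17 ⇒ b_1 = 27 − 8 − 17 = 2; all invariant factors of ∂_2 are 1 so no torsion. So H_1 = Z^2.
rank ∂_2 = 17, rank ∂_3 = 0 ⇒ b_2 = 18 − 17 − 0 = 1. So H_2 = Z.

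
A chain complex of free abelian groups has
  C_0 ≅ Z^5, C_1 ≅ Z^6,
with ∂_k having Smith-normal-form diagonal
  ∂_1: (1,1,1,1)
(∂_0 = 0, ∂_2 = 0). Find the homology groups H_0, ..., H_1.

H_0: b_0 = 5 − 0 − 4 = 1; torsion from ∂_1 factors > 1: none. So H_0 ≅ Z.
H_1: b_1 = 6 − 4 − 0 = 2; torsion from ∂_2 factors > 1: none. So H_1 ≅ Z^2.

H_0 ≅ Z,  H_1 ≅ Z^2.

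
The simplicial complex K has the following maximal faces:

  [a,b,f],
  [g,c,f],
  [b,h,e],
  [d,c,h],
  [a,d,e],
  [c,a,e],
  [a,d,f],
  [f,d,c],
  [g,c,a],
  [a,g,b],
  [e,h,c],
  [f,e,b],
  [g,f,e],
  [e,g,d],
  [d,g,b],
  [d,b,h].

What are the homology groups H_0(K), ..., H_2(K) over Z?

H_0 = Z,  H_1 = Z^2,  H_2 = Z.

Fix the vertex order a < b < c < d < e < f < g < h and write every simplex with vertices in increasing order. Then dim K = 2 and the simplices of K are:

  0-simplices (8): a, b, c, d, e, f, g, h
  1-simplices (24): ab, ac, ad, ae, af, ag, bd, be, bf, bg, bh, cd, ce, cf, cg, ch, de, df, dg, dh, ef, eg, eh, fg
  2-simplices (16): abf, abg, ace, acg, ade, adf, bdg, bdh, bef, beh, cdf, cdh, ceh, cfg, deg, efg

Hence C_0 ≅ Z^8, C_1 ≅ Z^24, C_2 ≅ Z^16.

The boundary map ∂_1: C_1 → C_0 maps an edge to its endpoints' difference, ∂[p,q] = q − p. For instance
  ∂be = e − b.
This gives a 8×24 integer matrix of rank 7; reducing to Smith normal form yields diagonal entries (1,1,1,1,1,1,1).

∂_2: C_2 → C_1 sends each 2-simplex [p,q,r] to [q,r] − [p,r] + [p,q]. For instance
  ∂abg = bg − ag + ab,
  ∂ace = ce − ae + ac.
This gives a 24×16 integer matrix of rank 15; reducing to Smith normal form yields diagonal entries (1,1,1,1,1,1,1,1,1,1,1,1,1,1,1).

Reading off H_k = ker ∂_k / im ∂_{k+1}:

  H_0: rank C_0 − rank ∂_1 = 8 − 7 = 1, and the invariant factors of ∂_1 are all 1, so H_0 = Z.
  H_1: rank ker ∂_1 − rank ∂_2 = (24 − 7) − 15 = 2, and the invariant factors of ∂_2 are all 1, so H_1 = Z^2.
  H_2: rank ker ∂_2 − rank ∂_3 = (16 − 15) − 0 = 1, and there is no ∂_3, so H_2 = Z.

As a check, the Euler characteristic is 8 − 24 + 16 = 0, which agrees with 1 − 2 + 1 = 0.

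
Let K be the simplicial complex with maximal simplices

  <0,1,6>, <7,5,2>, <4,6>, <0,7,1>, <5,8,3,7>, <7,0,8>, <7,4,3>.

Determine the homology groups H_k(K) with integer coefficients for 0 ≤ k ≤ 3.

K has 9 vertices, 17 edges, 9 triangles, 1 3-simplex.
rank ∂_0 = 0, rank ∂_1 = 8 ⇒ b_0 = 9 − 0 − 8 = 1; all invariant factors of ∂_1 are 1 so no torsion. So H_0 = Z.
rank ∂_1 = 8, rank ∂_2 = 8 ⇒ b_1 = 17 − 8 − 8 = 1; all invariant factors of ∂_2 are 1 so no torsion. So H_1 = Z.
rank ∂_2 = 8, rank ∂_3 = 1 ⇒ b_2 = 9 − 8 − 1 = 0; all invariant factors of ∂_3 are 1 so no torsion. So H_2 = 0.
rank ∂_3 = 1, rank ∂_4 = 0 ⇒ b_3 = 1 − 1 − 0 = 0. So H_3 = 0.

H_0 ≅ Z,  H_1 ≅ Z,  H_2 = 0,  H_3 = 0.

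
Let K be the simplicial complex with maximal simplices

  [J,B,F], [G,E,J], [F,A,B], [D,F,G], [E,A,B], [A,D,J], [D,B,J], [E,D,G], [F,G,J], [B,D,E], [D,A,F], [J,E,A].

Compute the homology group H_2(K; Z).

H_2 ≅ 0.

Fix the vertex order A < B < D < E < F < G < J and write every simplex with vertices in increasing order. Then dim K = 2 and the simplices of K are:

  0-simplices (7): A, B, D, E, F, G, J
  1-simplices (18): AB, AD, AE, AF, AJ, BD, BE, BF, BJ, DE, DF, DG, DJ, EG, EJ, FG, FJ, GJ
  2-simplices (12): ABE, ABF, ADF, ADJ, AEJ, BDE, BDJ, BFJ, DEG, DFG, EGJ, FGJ

Hence C_0 ≅ Z^7, C_1 ≅ Z^18, C_2 ≅ Z^12.

∂_1: C_1 → C_0 maps an edge to its endpoints' difference, ∂[p,q] = q − p. For instance
  ∂DE = E − D.
The 7×18 boundary matrix has rank 6 and Smith normal form diag(1,1,1,1,1,1).

The boundary map ∂_2: C_2 → C_1 sends each 2-simplex [p,q,r] to [q,r] − [p,r] + [p,q]. For instance
  ∂DEG = EG − DG + DE,
  ∂EGJ = GJ − EJ + EG.
This gives a 18×12 integer matrix of rank 12; reducing to Smith normal form yields diagonal entries (1,1,1,1,1,1,1,1,1,1,1,2).

Reading off H_k = ker ∂_k / im ∂_{k+1}:

  H_2: rank ker ∂_2 − rank ∂_3 = (12 − 12) − 0 = 0, and there is no ∂_3, so H_2 = 0.

(K is a triangulation of the real projective plane RP^2.)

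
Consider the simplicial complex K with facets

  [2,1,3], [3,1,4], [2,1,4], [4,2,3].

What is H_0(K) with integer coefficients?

H_0 = Z.

Take the total order 1 < 2 < 3 < 4 on the vertex set. Then K (dimension 2) consists of the simplices:

  0-simplices (4): [1], [2], [3], [4]
  1-simplices (6): [1,2], [1,3], [1,4], [2,3], [2,4], [3,4]
  2-simplices (4): [1,2,3], [1,2,4], [1,3,4], [2,3,4]

Hence C_0 ≅ Z^4, C_1 ≅ Z^6, C_2 ≅ Z^4.

∂_1: C_1 → C_0 sends each edge [p,q] (with p < q) to q − p. For instance
  ∂[1,3] = [3] − [1].
As a 4×6 matrix over Z this has rank 3, with invariant factors (1,1,1).

∂_2: C_2 → C_1 acts by ∂[p,q,r] = [q,r] − [p,r] + [p,q]. For instance
  ∂[1,3,4] = [3,4] − [1,4] + [1,3],
  ∂[2,3,4] = [3,4] − [2,4] + [2,3].
As a 6×4 matrix over Z this has rank 3, with invariant factors (1,1,1).

Now H_k = ker ∂_k / im ∂_{k+1}, so:

  H_0: rank C_0 − rank ∂_1 = 4 − 3 = 1, and the invariant factors of ∂_1 are all 1, so H_0 = Z.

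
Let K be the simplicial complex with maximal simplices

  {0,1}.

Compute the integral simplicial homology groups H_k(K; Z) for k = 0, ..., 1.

H_0 = Z,  H_1 = 0.

We work with the vertex ordering 0 < 1. The simplices of K, each written with vertices in increasing order, are:

  0-simplices (2): [0], [1]
  1-simplices (1): [0,1]

so the chain groups are C_0 ≅ Z^2, C_1 ≅ Z^1.

Boundary ∂_1: C_1 → C_0 sends each edge [p,q] (with p < q) to q − p.
The resulting 2×1 matrix has rank 1, and its Smith normal form has invariant factors (1).

Computing H_k = (kernel of ∂_k) / (image of ∂_{k+1}):

  H_0: rank C_0 − rank ∂_1 = 2 − 1 = 1, and the invariant factors of ∂_1 are all 1, so H_0 = Z.
  H_1: rank ker ∂_1 − rank ∂_2 = (1 − 1) − 0 = 0, and there is no ∂_2, so H_1 = 0.

As a check, the Euler characteristic is 2 − 1 = 1, which agrees with 1 − 0 = 1.
(K is a triangulation of the 1-simplex.)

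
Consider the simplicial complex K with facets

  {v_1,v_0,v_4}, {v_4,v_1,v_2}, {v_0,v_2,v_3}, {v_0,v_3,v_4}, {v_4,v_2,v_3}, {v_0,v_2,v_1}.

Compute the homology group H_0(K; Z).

We work with the vertex ordering v_0 < v_1 < v_2 < v_3 < v_4. The simplices of K, each written with vertices in increasing order, are:

  0-simplices (5): [v_0], [v_1], [v_2], [v_3], [v_4]
  1-simplices (9): [v_0,v_1], [v_0,v_2], [v_0,v_3], [v_0,v_4], [v_1,v_2], [v_1,v_4], [v_2,v_3], [v_2,v_4], [v_3,v_4]
  2-simplices (6): [v_0,v_1,v_2], [v_0,v_1,v_4], [v_0,v_2,v_3], [v_0,v_3,v_4], [v_1,v_2,v_4], [v_2,v_3,v_4]

giving chain groups C_0 ≅ Z^5, C_1 ≅ Z^9, C_2 ≅ Z^6.

∂_1: C_1 → C_0 maps an edge to its endpoints' difference, ∂[p,q] = q − p. For instance
  ∂[v_1,v_4] = [v_4] − [v_1].
The 5×9 boundary matrix has rank 4 and Smith normal form diag(1,1,1,1).

Boundary ∂_2: C_2 → C_1 maps a triangle to the signed sum of its edges. For instance
  ∂[v_0,v_3,v_4] = [v_3,v_4] − [v_0,v_4] + [v_0,v_3],
  ∂[v_0,v_2,v_3] = [v_2,v_3] − [v_0,v_3] + [v_0,v_2].
This gives a 9×6 integer matrix of rank 5; reducing to Smith normal form yields diagonal entries (1,1,1,1,1).

From H_k ≅ ker(∂_k) / im(∂_{k+1}) we obtain:

  H_0: rank C_0 − rank ∂_1 = 5 − 4 = 1, and the invariant factors of ∂_1 are all 1, so H_0 ≅ Z.

H_0 = Z.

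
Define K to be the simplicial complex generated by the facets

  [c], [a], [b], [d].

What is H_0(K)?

H_0 ≅ Z^4.

K has 4 vertices.
rank ∂_0 = 0, rank ∂_1 = 0 ⇒ b_0 = 4 − 0 − 0 = 4. So H_0 = Z^4.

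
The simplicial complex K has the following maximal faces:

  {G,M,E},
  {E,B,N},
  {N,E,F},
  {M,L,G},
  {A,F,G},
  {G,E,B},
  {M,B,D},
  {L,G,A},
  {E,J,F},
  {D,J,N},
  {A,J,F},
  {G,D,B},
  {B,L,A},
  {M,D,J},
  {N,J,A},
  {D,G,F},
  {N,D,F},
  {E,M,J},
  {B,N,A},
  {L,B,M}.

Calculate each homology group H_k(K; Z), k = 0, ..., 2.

Take the total order A < B < D < E < F < G < J < L < M < N on the vertex set. Then K (dimension 2) consists of the simplices:

  0-simplices (10): A, B, D, E, F, G, J, L, M, N
  1-simplices (30): AB, AF, AG, AJ, AL, AN, BD, BE, BG, BL, BM, BN, DF, DG, DJ, DM, DN, EF, EG, EJ, EM, EN, FG, FJ, FN, GL, GM, JM, JN, LM
  2-simplices (20): ABL, ABN, AFG, AFJ, AGL, AJN, BDG, BDM, BEG, BEN, BLM, DFG, DFN, DJM, DJN, EFJ, EFN, EGM, EJM, GLM

Hence C_0 ≅ Z^10, C_1 ≅ Z^30, C_2 ≅ Z^20.

Boundary ∂_1: C_1 → C_0 is given by ∂[p,q] = [q] − [p]. For instance
  ∂JM = M − J.
As a 10×30 matrix over Z this has rank 9, with invariant factors (1,1,1,1,1,1,1,1,1).

Boundary ∂_2: C_2 → C_1 sends each 2-simplex [p,q,r] to [q,r] − [p,r] + [p,q]. For instance
  ∂ABN = BN − AN + AB,
  ∂AJN = JN − AN + AJ.
This gives a 30×20 integer matrix of rank 20; reducing to Smith normal form yields diagonal entries (1,1,1,1,1,1,1,1,1,1,1,1,1,1,1,1,1,1,1,2).

Now H_k = ker ∂_k / im ∂_{k+1}, so:

  H_0: rank C_0 − rank ∂_1 = 10 − 9 = 1, and the invariant factors of ∂_1 are all 1, so H_0 ≅ Z.
  H_1: rank ker ∂_1 − rank ∂_2 = (30 − 9) − 20 = 1, and ∂_2 has invariant factor 2 > 1, so H_1 ≅ Z ⊕ Z_2.
  H_2: rank ker ∂_2 − rank ∂_3 = (20 − 20) − 0 = 0, and there is no ∂_3, so H_2 ≅ 0.

(K is a triangulation of the Klein bottle.)

H_0 ≅ Z,  H_1 ≅ Z ⊕ Z_2,  H_2 = 0.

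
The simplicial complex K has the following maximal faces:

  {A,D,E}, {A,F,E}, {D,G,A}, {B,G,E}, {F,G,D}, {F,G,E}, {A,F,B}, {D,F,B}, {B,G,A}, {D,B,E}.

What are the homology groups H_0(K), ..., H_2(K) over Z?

H_0 ≅ Z,  H_1 ≅ Z/2,  H_2 = 0.

K has 6 vertices, 15 edges, 10 triangles.
rank ∂_0 = 0, rank ∂_1 = 5 ⇒ b_0 = 6 − 0 − 5 = 1; all invariant factors of ∂_1 are 1 so no torsion. So H_0 = Z.
rank ∂_1 = 5, rank ∂_2 = 10 ⇒ b_1 = 15 − 5 − 10 = 0; ∂_2 has invariant factor(s) [2] giving torsion. So H_1 = Z/2.
rank ∂_2 = 10, rank ∂_3 = 0 ⇒ b_2 = 10 − 10 − 0 = 0. So H_2 = 0.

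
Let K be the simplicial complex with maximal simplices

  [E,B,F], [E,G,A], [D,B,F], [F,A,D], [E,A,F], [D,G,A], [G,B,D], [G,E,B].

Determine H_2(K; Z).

K has 6 vertices, 12 edges, 8 triangles.
rank ∂_2 = 7, rank ∂_3 = 0 ⇒ b_2 = 8 − 7 − 0 = 1. So H_2 = Z.

H_2 = Z.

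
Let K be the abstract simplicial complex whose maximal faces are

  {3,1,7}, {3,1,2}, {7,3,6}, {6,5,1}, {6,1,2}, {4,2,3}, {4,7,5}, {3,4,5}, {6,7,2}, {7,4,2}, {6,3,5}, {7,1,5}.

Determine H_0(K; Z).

H_0 = Z.

We work with the vertex ordering 1 < 2 < 3 < 4 < 5 < 6 < 7. The simplices of K, each written with vertices in increasing order, are:

  0-simplices (7): [1], [2], [3], [4], [5], [6], [7]
  1-simplices (18): [1,2], [1,3], [1,5], [1,6], [1,7], [2,3], [2,4], [2,6], [2,7], [3,4], [3,5], [3,6], [3,7], [4,5], [4,7], [5,6], [5,7], [6,7]
  2-simplices (12): [1,2,3], [1,2,6], [1,3,7], [1,5,6], [1,5,7], [2,3,4], [2,4,7], [2,6,7], [3,4,5], [3,5,6], [3,6,7], [4,5,7]

Hence C_0 ≅ Z^7, C_1 ≅ Z^18, C_2 ≅ Z^12.

Boundary ∂_1: C_1 → C_0 is given by ∂[p,q] = [q] − [p]. For instance
  ∂[1,6] = [6] − [1].
The 7×18 boundary matrix has rank 6 and Smith normal form diag(1,1,1,1,1,1).

The boundary map ∂_2: C_2 → C_1 maps a triangle to the signed sum of its edges. For instance
  ∂[3,6,7] = [6,7] − [3,7] + [3,6],
  ∂[4,5,7] = [5,7] − [4,7] + [4,5].
The 18×12 boundary matrix has rank 12 and Smith normal form diag(1,1,1,1,1,1,1,1,1,1,1,2).

Computing H_k = (kernel of ∂_k) / (image of ∂_{k+1}):

  H_0: rank C_0 − rank ∂_1 = 7 − 6 = 1, and the invariant factors of ∂_1 are all 1, so H_0 = Z.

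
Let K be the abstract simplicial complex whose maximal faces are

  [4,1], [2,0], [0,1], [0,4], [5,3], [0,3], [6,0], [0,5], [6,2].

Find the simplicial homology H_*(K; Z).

H_0 ≅ Z,  H_1 ≅ Z^3.

Fix the vertex order 0 < 1 < 2 < 3 < 4 < 5 < 6 and write every simplex with vertices in increasing order. Then dim K = 1 and the simplices of K are:

  0-simplices (7): [0], [1], [2], [3], [4], [5], [6]
  1-simplices (9): [0,1], [0,2], [0,3], [0,4], [0,5], [0,6], [1,4], [2,6], [3,5]

Hence C_0 ≅ Z^7, C_1 ≅ Z^9.

The boundary map ∂_1: C_1 → C_0 maps an edge to its endpoints' difference, ∂[p,q] = q − p.
This gives a 7×9 integer matrix of rank 6; reducing to Smith normal form yields diagonal entries (1,1,1,1,1,1).

From H_k ≅ ker(∂_k) / im(∂_{k+1}) we obtain:

  H_0: rank C_0 − rank ∂_1 = 7 − 6 = 1, and the invariant factors of ∂_1 are all 1, so H_0 ≅ Z.
  H_1: rank ker ∂_1 − rank ∂_2 = (9 − 6) − 0 = 3, and there is no ∂_2, so H_1 ≅ Z^3.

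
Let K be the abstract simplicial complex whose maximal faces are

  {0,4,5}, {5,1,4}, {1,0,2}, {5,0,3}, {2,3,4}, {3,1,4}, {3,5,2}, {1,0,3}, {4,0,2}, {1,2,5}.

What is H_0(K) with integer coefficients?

Order the vertices as 0 < 1 < 2 < 3 < 4 < 5. Listing each simplex with vertices in this order, K has dimension 2 with simplices:

  0-simplices (6): [0], [1], [2], [3], [4], [5]
  1-simplices (15): [0,1], [0,2], [0,3], [0,4], [0,5], [1,2], [1,3], [1,4], [1,5], [2,3], [2,4], [2,5], [3,4], [3,5], [4,5]
  2-simplices (10): [0,1,2], [0,1,3], [0,2,4], [0,3,5], [0,4,5], [1,2,5], [1,3,4], [1,4,5], [2,3,4], [2,3,5]

so the chain groups are C_0 ≅ Z^6, C_1 ≅ Z^15, C_2 ≅ Z^10.

∂_1: C_1 → C_0 sends each edge [p,q] (with p < q) to q − p. For instance
  ∂[0,4] = [4] − [0].
The 6×15 boundary matrix has rank 5 and Smith normal form diag(1,1,1,1,1).

∂_2: C_2 → C_1 acts by ∂[p,q,r] = [q,r] − [p,r] + [p,q]. For instance
  ∂[2,3,4] = [3,4] − [2,4] + [2,3],
  ∂[0,1,3] = [1,3] − [0,3] + [0,1].
The resulting 15×10 matrix has rank 10, and its Smith normal form has invariant factors (1,1,1,1,1,1,1,1,1,2).

Reading off H_k = ker ∂_k / im ∂_{k+1}:

  H_0: rank C_0 − rank ∂_1 = 6 − 5 = 1, and the invariant factors of ∂_1 are all 1, so H_0 = Z.

(K is a triangulation of the real projective plane RP^2.)

H_0 ≅ Z.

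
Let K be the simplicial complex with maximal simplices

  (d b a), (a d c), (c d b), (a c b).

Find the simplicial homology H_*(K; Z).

H_0 = Z,  H_1 = 0,  H_2 = Z.

We work with the vertex ordering a < b < c < d. The simplices of K, each written with vertices in increasing order, are:

  0-simplices (4): a, b, c, d
  1-simplices (6): ab, ac, ad, bc, bd, cd
  2-simplices (4): abc, abd, acd, bcd

so the chain groups are C_0 ≅ Z^4, C_1 ≅ Z^6, C_2 ≅ Z^4.

∂_1: C_1 → C_0 sends each edge [p,q] (with p < q) to q − p.
The 4×6 boundary matrix has rank 3 and Smith normal form diag(1,1,1).

The boundary map ∂_2: C_2 → C_1 acts by ∂[p,q,r] = [q,r] − [p,r] + [p,q]. For instance
  ∂abd = bd − ad + ab,
  ∂abc = bc − ac + ab.
This gives a 6×4 integer matrix of rank 3; reducing to Smith normal form yields diagonal entries (1,1,1).

Computing H_k = (kernel of ∂_k) / (image of ∂_{k+1}):

  H_0: rank C_0 − rank ∂_1 = 4 − 3 = 1, and the invariant factors of ∂_1 are all 1, so H_0 = Z.
  H_1: rank ker ∂_1 − rank ∂_2 = (6 − 3) − 3 = 0, and the invariant factors of ∂_2 are all 1, so H_1 = 0.
  H_2: rank ker ∂_2 − rank ∂_3 = (4 − 3) − 0 = 1, and there is no ∂_3, so H_2 = Z.

As a check, the Euler characteristic is 4 − 6 + 4 = 2, which agrees with 1 − 0 + 1 = 2.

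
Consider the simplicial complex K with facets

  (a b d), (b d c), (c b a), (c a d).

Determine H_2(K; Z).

H_2 = Z.

Order the vertices as a < b < c < d. Listing each simplex with vertices in this order, K has dimension 2 with simplices:

  0-simplices (4): a, b, c, d
  1-simplices (6): ab, ac, ad, bc, bd, cd
  2-simplices (4): abc, abd, acd, bcd

Hence C_0 ≅ Z^4, C_1 ≅ Z^6, C_2 ≅ Z^4.

The boundary map ∂_1: C_1 → C_0 maps an edge to its endpoints' difference, ∂[p,q] = q − p. For instance
  ∂ab = b − a.
This gives a 4×6 integer matrix of rank 3; reducing to Smith normal form yields diagonal entries (1,1,1).

∂_2: C_2 → C_1 maps a triangle to the signed sum of its edges. For instance
  ∂abd = bd − ad + ab,
  ∂acd = cd − ad + ac.
The resulting 6×4 matrix has rank 3, and its Smith normal form has invariant factors (1,1,1).

Computing H_k = (kernel of ∂_k) / (image of ∂_{k+1}):

  H_2: rank ker ∂_2 − rank ∂_3 = (4 − 3) − 0 = 1, and there is no ∂_3, so H_2 = Z.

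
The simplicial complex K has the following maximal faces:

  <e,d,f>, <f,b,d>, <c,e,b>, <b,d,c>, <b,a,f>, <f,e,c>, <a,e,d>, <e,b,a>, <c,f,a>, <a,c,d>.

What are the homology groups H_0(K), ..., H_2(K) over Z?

H_0 ≅ Z,  H_1 ≅ Z/2,  H_2 = 0.

K has 6 vertices, 15 edges, 10 triangles.
rank ∂_0 = 0, rank ∂_1 = 5 ⇒ b_0 = 6 − 0 − 5 = 1; all invariant factors of ∂_1 are 1 so no torsion. So H_0 ≅ Z.
rank ∂_1 = 5, rank ∂_2 = 10 ⇒ b_1 = 15 − 5 − 10 = 0; ∂_2 has invariant factor(s) [2] giving torsion. So H_1 ≅ Z/2.
rank ∂_2 = 10, rank ∂_3 = 0 ⇒ b_2 = 10 − 10 − 0 = 0. So H_2 ≅ 0.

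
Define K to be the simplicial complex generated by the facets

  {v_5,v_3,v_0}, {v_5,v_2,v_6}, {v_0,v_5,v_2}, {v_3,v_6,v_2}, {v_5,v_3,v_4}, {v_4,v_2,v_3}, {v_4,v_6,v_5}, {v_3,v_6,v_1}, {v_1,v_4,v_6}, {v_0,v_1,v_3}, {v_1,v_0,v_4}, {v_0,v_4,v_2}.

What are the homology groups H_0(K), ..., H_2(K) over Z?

Take the total order v_0 < v_1 < v_2 < v_3 < v_4 < v_5 < v_6 on the vertex set. Then K (dimension 2) consists of the simplices:

  0-simplices (7): [v_0], [v_1], [v_2], [v_3], [v_4], [v_5], [v_6]
  1-simplices (18): (18 of them)
  2-simplices (12): (12 of them)

so the chain groups are C_0 ≅ Z^7, C_1 ≅ Z^18, C_2 ≅ Z^12.

Boundary ∂_1: C_1 → C_0 maps an edge to its endpoints' difference, ∂[p,q] = q − p.
The resulting 7×18 matrix has rank 6, and its Smith normal form has invariant factors (1,1,1,1,1,1).

The boundary map ∂_2: C_2 → C_1 maps a triangle to the signed sum of its edges. For instance
  ∂[v_2,v_3,v_6] = [v_3,v_6] − [v_2,v_6] + [v_2,v_3],
  ∂[v_3,v_4,v_5] = [v_4,v_5] − [v_3,v_5] + [v_3,v_4].
As a 18×12 matrix over Z this has rank 12, with invariant factors (1,1,1,1,1,1,1,1,1,1,1,2).

Now H_k = ker ∂_k / im ∂_{k+1}, so:

  H_0: rank C_0 − rank ∂_1 = 7 − 6 = 1, and the invariant factors of ∂_1 are all 1, so H_0 = Z.
  H_1: rank ker ∂_1 − rank ∂_2 = (18 − 6) − 12 = 0, and ∂_2 has invariant factor 2 > 1, so H_1 = Z/2.
  H_2: rank ker ∂_2 − rank ∂_3 = (12 − 12) − 0 = 0, and there is no ∂_3, so H_2 = 0.

H_0 = Z,  H_1 = Z/2,  H_2 = 0.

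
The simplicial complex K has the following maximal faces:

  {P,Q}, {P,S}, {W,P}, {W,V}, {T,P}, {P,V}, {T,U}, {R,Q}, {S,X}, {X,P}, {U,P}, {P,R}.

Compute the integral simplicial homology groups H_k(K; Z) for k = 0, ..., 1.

H_0 = Z,  H_1 = Z^4.

We work with the vertex ordering P < Q < R < S < T < U < V < W < X. The simplices of K, each written with vertices in increasing order, are:

  0-simplices (9): P, Q, R, S, T, U, V, W, X
  1-simplices (12): PQ, PR, PS, PT, PU, PV, PW, PX, QR, SX, TU, VW

giving chain groups C_0 ≅ Z^9, C_1 ≅ Z^12.

∂_1: C_1 → C_0 sends each edge [p,q] (with p < q) to q − p.
The 9×12 boundary matrix has rank 8 and Smith normal form diag(1,1,1,1,1,1,1,1).

From H_k ≅ ker(∂_k) / im(∂_{k+1}) we obtain:

  H_0: rank C_0 − rank ∂_1 = 9 − 8 = 1, and the invariant factors of ∂_1 are all 1, so H_0 = Z.
  H_1: rank ker ∂_1 − rank ∂_2 = (12 − 8) − 0 = 4, and there is no ∂_2, so H_1 = Z^4.

As a check, the Euler characteristic is 9 − 12 = -3, which agrees with 1 − 4 = -3.
(K is a triangulation of a wedge of 4 circles.)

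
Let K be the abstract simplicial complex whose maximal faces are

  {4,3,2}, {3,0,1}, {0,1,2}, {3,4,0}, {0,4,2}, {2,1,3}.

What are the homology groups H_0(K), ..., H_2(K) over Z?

H_0 ≅ Z,  H_1 = 0,  H_2 ≅ Z.

Order the vertices as 0 < 1 < 2 < 3 < 4. Listing each simplex with vertices in this order, K has dimension 2 with simplices:

  0-simplices (5): [0], [1], [2], [3], [4]
  1-simplices (9): [0,1], [0,2], [0,3], [0,4], [1,2], [1,3], [2,3], [2,4], [3,4]
  2-simplices (6): [0,1,2], [0,1,3], [0,2,4], [0,3,4], [1,2,3], [2,3,4]

giving chain groups C_0 ≅ Z^5, C_1 ≅ Z^9, C_2 ≅ Z^6.

The boundary map ∂_1: C_1 → C_0 maps an edge to its endpoints' difference, ∂[p,q] = q − p. For instance
  ∂[2,3] = [3] − [2].
The resulting 5×9 matrix has rank 4, and its Smith normal form has invariant factors (1,1,1,1).

Boundary ∂_2: C_2 → C_1 maps a triangle to the signed sum of its edges. For instance
  ∂[0,3,4] = [3,4] − [0,4] + [0,3],
  ∂[0,1,2] = [1,2] − [0,2] + [0,1].
This gives a 9×6 integer matrix of rank 5; reducing to Smith normal form yields diagonal entries (1,1,1,1,1).

From H_k ≅ ker(∂_k) / im(∂_{k+1}) we obtain:

  H_0: rank C_0 − rank ∂_1 = 5 − 4 = 1, and the invariant factors of ∂_1 are all 1, so H_0 = Z.
  H_1: rank ker ∂_1 − rank ∂_2 = (9 − 4) − 5 = 0, and the invariant factors of ∂_2 are all 1, so H_1 = 0.
  H_2: rank ker ∂_2 − rank ∂_3 = (6 − 5) − 0 = 1, and there is no ∂_3, so H_2 = Z.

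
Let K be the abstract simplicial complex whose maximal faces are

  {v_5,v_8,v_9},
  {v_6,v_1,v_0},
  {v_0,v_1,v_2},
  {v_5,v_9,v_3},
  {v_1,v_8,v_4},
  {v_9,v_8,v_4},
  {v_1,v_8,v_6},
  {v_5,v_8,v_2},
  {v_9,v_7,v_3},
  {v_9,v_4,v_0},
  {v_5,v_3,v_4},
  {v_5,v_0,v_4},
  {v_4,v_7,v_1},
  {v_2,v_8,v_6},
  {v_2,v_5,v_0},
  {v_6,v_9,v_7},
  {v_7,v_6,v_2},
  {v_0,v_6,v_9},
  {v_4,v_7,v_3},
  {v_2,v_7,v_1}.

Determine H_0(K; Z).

H_0 = Z.

Take the total order v_0 < v_1 < v_2 < v_3 < v_4 < v_5 < v_6 < v_7 < v_8 < v_9 on the vertex set. Then K (dimension 2) consists of the simplices:

  0-simplices (10): [v_0], [v_1], [v_2], [v_3], [v_4], [v_5], [v_6], [v_7], [v_8], [v_9]
  1-simplices (30): (30 of them)
  2-simplices (20): (20 of them)

giving chain groups C_0 ≅ Z^10, C_1 ≅ Z^30, C_2 ≅ Z^20.

The boundary map ∂_1: C_1 → C_0 maps an edge to its endpoints' difference, ∂[p,q] = q − p. For instance
  ∂[v_6,v_7] = [v_7] − [v_6].
As a 10×30 matrix over Z this has rank 9, with invariant factors (1,1,1,1,1,1,1,1,1).

∂_2: C_2 → C_1 maps a triangle to the signed sum of its edges. For instance
  ∂[v_0,v_4,v_5] = [v_4,v_5] − [v_0,v_5] + [v_0,v_4],
  ∂[v_0,v_2,v_5] = [v_2,v_5] − [v_0,v_5] + [v_0,v_2].
The 30×20 boundary matrix has rank 20 and Smith normal form diag(1,1,1,1,1,1,1,1,1,1,1,1,1,1,1,1,1,1,1,2).

Now H_k = ker ∂_k / im ∂_{k+1}, so:

  H_0: rank C_0 − rank ∂_1 = 10 − 9 = 1, and the invariant factors of ∂_1 are all 1, so H_0 ≅ Z.

(K is a triangulation of the Klein bottle.)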